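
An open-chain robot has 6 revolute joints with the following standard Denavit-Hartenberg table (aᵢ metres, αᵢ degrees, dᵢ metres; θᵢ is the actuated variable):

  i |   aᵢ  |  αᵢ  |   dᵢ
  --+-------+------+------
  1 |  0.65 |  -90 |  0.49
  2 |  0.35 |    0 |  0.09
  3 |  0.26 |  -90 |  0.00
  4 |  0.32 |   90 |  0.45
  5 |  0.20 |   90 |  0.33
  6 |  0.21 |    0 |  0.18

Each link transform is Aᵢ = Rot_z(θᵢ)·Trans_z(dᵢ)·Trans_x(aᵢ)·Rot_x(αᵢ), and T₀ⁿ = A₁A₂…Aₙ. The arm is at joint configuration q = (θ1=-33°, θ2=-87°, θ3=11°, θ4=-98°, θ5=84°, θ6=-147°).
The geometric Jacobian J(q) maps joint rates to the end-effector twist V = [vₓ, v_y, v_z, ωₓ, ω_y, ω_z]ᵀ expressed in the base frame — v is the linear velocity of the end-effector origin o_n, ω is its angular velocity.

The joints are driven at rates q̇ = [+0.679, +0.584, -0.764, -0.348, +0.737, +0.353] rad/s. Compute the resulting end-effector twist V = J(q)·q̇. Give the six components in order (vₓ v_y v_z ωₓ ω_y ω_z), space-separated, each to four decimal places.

0.3549 0.5568 -0.0722 -0.4358 0.3606 0.0166

o_n = [1.2291, -0.1345, 0.7068]
J₁: ẑ×o_n = [0.1345, 1.2291, -0.0000], ω = ẑ
J2: z=[0.5446, 0.8387, 0.0000] o=[0.5451, -0.3540, 0.4900] → [0.1818, -0.1181, -0.4541, 0.5446, 0.8387, 0.0000]
J3: z=[0.5446, 0.8387, 0.0000] o=[0.6095, -0.2885, 0.8395] → [-0.1113, 0.0723, -0.4358, 0.5446, 0.8387, 0.0000]
J4: z=[0.8138, -0.5285, -0.2419] o=[0.6623, -0.3228, 1.0918] → [0.2490, 0.1761, 0.4528, 0.8138, -0.5285, -0.2419]
J5: z=[-0.2767, 0.0138, -0.9609] o=[1.1920, -0.2889, 0.9397] → [0.1452, -0.1001, -0.0432, -0.2767, 0.0138, -0.9609]
J6: z=[0.4232, 0.8994, -0.1090] o=[1.2732, -0.3718, 0.5717] → [0.1474, -0.0524, 0.1401, 0.4232, 0.8994, -0.1090]
V = J·q̇ = [0.3549, 0.5568, -0.0722, -0.4358, 0.3606, 0.0166]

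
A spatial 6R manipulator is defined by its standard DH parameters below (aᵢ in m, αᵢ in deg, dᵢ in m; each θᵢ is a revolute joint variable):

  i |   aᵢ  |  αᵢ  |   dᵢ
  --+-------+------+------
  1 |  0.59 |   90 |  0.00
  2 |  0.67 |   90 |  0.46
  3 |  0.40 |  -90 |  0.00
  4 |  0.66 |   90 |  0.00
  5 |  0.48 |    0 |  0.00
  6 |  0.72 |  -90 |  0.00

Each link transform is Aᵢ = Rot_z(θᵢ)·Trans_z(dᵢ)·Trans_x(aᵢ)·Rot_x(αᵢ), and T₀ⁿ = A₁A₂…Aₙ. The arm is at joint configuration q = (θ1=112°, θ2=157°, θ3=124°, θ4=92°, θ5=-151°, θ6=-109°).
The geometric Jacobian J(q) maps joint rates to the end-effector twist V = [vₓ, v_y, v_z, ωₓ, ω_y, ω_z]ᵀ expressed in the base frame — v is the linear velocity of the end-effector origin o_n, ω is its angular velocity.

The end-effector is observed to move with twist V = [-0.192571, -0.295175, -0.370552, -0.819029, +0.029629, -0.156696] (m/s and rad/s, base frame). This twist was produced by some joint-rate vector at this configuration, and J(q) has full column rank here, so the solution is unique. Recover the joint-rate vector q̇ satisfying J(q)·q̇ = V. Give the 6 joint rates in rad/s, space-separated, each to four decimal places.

-0.7190 0.0440 0.6270 0.5160 -0.6790 0.0710

o_n = [0.2982, 0.6551, -0.0850]
J₁: ẑ×o_n = [-0.6551, 0.2982, 0.0000], ω = ẑ
J2: z=[0.9272, 0.3746, 0.0000] o=[-0.2210, 0.5470, 0.0000] → [-0.0318, 0.0788, -0.0944, 0.9272, 0.3746, 0.0000]
J3: z=[-0.1464, 0.3623, 0.9205] o=[0.4365, 0.1475, 0.2618] → [-0.5928, -0.1780, -0.0242, -0.1464, 0.3623, 0.9205]
J4: z=[-0.8043, 0.4981, -0.3239] o=[0.6669, 0.4627, 0.1744] → [-0.0669, -0.0892, 0.0288, -0.8043, 0.4981, -0.3239]
J5: z=[0.5806, 0.7747, -0.2505] o=[0.7501, 0.2056, -0.4277] → [0.3781, -0.0858, 0.6111, 0.5806, 0.7747, -0.2505]
J6: z=[0.5806, 0.7747, -0.2505] o=[0.8843, 0.2532, 0.0307] → [0.0111, 0.2139, 0.6874, 0.5806, 0.7747, -0.2505]
q̇ = J⁺·V = [-0.7190, 0.0440, 0.6270, 0.5160, -0.6790, 0.0710]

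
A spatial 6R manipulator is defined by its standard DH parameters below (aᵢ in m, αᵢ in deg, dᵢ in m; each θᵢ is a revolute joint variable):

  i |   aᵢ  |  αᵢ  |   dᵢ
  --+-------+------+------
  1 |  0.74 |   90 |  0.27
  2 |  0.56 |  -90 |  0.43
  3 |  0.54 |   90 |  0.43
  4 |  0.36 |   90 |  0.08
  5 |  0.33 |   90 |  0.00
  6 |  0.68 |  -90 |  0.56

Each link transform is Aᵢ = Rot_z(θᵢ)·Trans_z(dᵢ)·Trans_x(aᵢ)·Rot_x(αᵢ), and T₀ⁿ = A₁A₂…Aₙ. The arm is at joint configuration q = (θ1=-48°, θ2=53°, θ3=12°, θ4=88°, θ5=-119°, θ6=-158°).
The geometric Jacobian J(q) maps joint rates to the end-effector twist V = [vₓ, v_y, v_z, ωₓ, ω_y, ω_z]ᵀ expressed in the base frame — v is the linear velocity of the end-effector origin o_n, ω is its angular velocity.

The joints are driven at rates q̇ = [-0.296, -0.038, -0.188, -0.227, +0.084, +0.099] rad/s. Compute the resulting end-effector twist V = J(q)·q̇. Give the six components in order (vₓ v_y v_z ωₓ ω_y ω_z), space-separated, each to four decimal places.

o_n = [-0.0802, -1.3627, 1.3163]
J₁: ẑ×o_n = [1.3627, -0.0802, 0.0000], ω = ẑ
J2: z=[-0.7431, -0.6691, 0.0000] o=[0.4952, -0.5499, 0.2700] → [-0.7001, 0.7776, 0.2190, -0.7431, -0.6691, 0.0000]
J3: z=[-0.5344, 0.5935, 0.6018] o=[0.4011, -1.0881, 0.7172] → [0.5208, 0.0305, 0.4324, -0.5344, 0.5935, 0.6018]
J4: z=[-0.6432, -0.7475, 0.1660] o=[0.4675, -0.9940, 1.3979] → [0.1222, -0.1434, -0.1722, -0.6432, -0.7475, 0.1660]
J5: z=[0.5667, -0.3189, 0.7597] o=[0.2306, -0.8440, 1.6375] → [0.4965, -0.0541, -0.3931, 0.5667, -0.3189, 0.7597]
J6: z=[0.1385, -0.8721, -0.4694] o=[0.4987, -0.7215, 1.4890] → [-0.1504, 0.2956, -0.5936, 0.1385, -0.8721, -0.4694]
V = J·q̇ = [-0.4756, 0.0457, -0.1423, 0.3360, -0.0296, -0.4295]

-0.4756 0.0457 -0.1423 0.3360 -0.0296 -0.4295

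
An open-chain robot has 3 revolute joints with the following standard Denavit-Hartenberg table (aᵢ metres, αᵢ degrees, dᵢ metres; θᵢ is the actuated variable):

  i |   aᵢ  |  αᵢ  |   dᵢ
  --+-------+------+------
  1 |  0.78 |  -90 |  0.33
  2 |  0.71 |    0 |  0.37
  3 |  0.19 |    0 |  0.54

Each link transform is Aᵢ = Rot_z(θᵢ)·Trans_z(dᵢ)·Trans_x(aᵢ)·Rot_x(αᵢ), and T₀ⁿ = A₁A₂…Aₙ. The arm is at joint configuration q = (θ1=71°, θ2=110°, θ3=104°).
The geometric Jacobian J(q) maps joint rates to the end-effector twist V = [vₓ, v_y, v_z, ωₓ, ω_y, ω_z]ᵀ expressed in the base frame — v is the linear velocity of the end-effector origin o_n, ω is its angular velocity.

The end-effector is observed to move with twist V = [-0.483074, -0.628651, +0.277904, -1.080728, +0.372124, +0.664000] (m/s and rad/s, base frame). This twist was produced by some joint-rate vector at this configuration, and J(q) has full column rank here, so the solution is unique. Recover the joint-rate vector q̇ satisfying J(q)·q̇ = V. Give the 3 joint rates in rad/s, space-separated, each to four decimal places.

0.6640 0.4030 0.7400

o_n = [-0.7368, 0.6552, -0.2309]
J₁: ẑ×o_n = [-0.6552, -0.7368, 0.0000], ω = ẑ
J2: z=[-0.9455, 0.3256, 0.0000] o=[0.2539, 0.7375, 0.3300] → [-0.1826, -0.5304, 0.4004, -0.9455, 0.3256, 0.0000]
J3: z=[-0.9455, 0.3256, 0.0000] o=[-0.1750, 0.6284, -0.3372] → [0.0346, 0.1005, 0.1575, -0.9455, 0.3256, 0.0000]
q̇ = J⁺·V = [0.6640, 0.4030, 0.7400]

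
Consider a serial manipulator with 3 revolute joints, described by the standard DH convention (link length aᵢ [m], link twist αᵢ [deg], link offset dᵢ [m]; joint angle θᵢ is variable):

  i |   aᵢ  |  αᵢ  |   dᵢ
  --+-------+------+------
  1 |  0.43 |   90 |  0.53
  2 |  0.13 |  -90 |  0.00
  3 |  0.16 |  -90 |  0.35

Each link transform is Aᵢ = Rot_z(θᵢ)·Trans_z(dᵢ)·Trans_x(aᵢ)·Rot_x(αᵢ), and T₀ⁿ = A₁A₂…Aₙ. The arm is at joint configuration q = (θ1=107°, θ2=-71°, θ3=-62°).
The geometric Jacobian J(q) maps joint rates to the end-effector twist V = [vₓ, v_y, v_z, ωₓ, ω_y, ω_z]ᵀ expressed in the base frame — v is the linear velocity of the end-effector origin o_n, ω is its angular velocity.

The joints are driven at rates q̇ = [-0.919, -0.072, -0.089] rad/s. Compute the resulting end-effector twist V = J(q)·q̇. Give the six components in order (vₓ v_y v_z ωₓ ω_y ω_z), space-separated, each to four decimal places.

o_n = [-0.1069, 0.8328, 0.4500]
J₁: ẑ×o_n = [-0.8328, -0.1069, 0.0000], ω = ẑ
J2: z=[0.9563, 0.2924, 0.0000] o=[-0.1257, 0.4112, 0.5300] → [-0.0234, 0.0765, 0.3977, 0.9563, 0.2924, 0.0000]
J3: z=[-0.2764, 0.9042, 0.3256] o=[-0.1381, 0.4517, 0.4071] → [-0.0853, 0.0220, -0.1336, -0.2764, 0.9042, 0.3256]
V = J·q̇ = [0.7747, 0.0908, -0.0167, -0.0443, -0.1015, -0.9480]

0.7747 0.0908 -0.0167 -0.0443 -0.1015 -0.9480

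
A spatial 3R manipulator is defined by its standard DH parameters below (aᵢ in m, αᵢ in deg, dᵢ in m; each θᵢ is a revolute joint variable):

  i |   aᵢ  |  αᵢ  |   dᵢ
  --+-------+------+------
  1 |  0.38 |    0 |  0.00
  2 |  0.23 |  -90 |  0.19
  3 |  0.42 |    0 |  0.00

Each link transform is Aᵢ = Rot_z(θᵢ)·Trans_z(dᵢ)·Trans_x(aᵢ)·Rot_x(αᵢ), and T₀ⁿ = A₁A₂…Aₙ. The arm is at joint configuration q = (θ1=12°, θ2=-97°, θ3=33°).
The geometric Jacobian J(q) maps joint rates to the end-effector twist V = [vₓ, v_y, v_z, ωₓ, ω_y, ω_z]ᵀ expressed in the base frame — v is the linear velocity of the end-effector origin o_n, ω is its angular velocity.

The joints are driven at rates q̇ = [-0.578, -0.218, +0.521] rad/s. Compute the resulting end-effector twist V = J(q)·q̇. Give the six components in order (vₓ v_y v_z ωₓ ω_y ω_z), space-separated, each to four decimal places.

-0.4264 -0.1365 -0.1835 0.5190 0.0454 -0.7960

o_n = [0.4224, -0.5010, -0.0387]
J₁: ẑ×o_n = [0.5010, 0.4224, -0.0000], ω = ẑ
J2: z=[0.0000, 0.0000, 1.0000] o=[0.3717, 0.0790, 0.0000] → [0.5800, 0.0507, -0.0000, 0.0000, 0.0000, 1.0000]
J3: z=[0.9962, 0.0872, 0.0000] o=[0.3917, -0.1501, 0.1900] → [-0.0199, 0.2279, -0.3522, 0.9962, 0.0872, 0.0000]
V = J·q̇ = [-0.4264, -0.1365, -0.1835, 0.5190, 0.0454, -0.7960]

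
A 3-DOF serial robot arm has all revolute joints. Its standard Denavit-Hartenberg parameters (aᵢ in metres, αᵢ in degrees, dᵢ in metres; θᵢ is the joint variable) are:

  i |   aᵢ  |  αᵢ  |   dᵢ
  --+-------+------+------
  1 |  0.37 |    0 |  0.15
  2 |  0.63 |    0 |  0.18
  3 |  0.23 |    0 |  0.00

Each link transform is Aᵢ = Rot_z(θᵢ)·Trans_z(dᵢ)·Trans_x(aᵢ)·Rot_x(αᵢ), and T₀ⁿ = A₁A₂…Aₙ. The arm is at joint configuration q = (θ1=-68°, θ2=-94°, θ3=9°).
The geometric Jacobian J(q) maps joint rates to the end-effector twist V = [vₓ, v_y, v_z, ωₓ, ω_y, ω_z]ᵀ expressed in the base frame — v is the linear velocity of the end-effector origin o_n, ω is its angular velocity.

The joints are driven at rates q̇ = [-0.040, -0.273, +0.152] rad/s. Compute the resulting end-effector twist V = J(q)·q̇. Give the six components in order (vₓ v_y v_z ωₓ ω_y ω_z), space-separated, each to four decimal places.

o_n = [-0.6655, -0.6422, 0.3300]
J₁: ẑ×o_n = [0.6422, -0.6655, 0.0000], ω = ẑ
J2: z=[0.0000, 0.0000, 1.0000] o=[0.1386, -0.3431, 0.1500] → [0.2991, -0.8041, 0.0000, 0.0000, 0.0000, 1.0000]
J3: z=[0.0000, 0.0000, 1.0000] o=[-0.4606, -0.5377, 0.3300] → [0.1044, -0.2049, 0.0000, 0.0000, 0.0000, 1.0000]
V = J·q̇ = [-0.0915, 0.2150, 0.0000, 0.0000, 0.0000, -0.1610]

-0.0915 0.2150 0.0000 0.0000 0.0000 -0.1610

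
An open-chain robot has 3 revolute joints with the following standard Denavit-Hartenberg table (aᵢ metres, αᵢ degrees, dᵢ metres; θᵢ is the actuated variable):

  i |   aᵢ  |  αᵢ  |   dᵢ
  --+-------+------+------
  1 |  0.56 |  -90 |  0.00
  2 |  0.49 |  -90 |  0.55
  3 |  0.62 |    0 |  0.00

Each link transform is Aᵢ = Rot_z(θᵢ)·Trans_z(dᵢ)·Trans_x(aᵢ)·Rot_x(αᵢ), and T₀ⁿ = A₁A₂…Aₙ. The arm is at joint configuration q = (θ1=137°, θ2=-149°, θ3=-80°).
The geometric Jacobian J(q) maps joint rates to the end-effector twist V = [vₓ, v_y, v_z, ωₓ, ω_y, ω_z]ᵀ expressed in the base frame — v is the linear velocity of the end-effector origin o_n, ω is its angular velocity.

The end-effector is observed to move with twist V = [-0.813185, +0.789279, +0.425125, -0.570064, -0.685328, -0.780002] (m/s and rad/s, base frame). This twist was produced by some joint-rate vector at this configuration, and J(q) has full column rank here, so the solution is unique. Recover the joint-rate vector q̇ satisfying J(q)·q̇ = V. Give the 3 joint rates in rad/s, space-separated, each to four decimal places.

o_n = [-0.8264, -0.8163, 0.3078]
J₁: ẑ×o_n = [0.8163, -0.8264, 0.0000], ω = ẑ
J2: z=[-0.6820, -0.7314, 0.0000] o=[-0.4096, 0.3819, 0.0000] → [-0.2251, 0.2099, 0.5123, -0.6820, -0.7314, 0.0000]
J3: z=[-0.3767, 0.3513, 0.8572] o=[-0.4775, -0.3068, 0.2524] → [0.4562, -0.2782, 0.3145, -0.3767, 0.3513, 0.8572]
q̇ = J⁺·V = [-0.6960, 0.8900, -0.0980]

-0.6960 0.8900 -0.0980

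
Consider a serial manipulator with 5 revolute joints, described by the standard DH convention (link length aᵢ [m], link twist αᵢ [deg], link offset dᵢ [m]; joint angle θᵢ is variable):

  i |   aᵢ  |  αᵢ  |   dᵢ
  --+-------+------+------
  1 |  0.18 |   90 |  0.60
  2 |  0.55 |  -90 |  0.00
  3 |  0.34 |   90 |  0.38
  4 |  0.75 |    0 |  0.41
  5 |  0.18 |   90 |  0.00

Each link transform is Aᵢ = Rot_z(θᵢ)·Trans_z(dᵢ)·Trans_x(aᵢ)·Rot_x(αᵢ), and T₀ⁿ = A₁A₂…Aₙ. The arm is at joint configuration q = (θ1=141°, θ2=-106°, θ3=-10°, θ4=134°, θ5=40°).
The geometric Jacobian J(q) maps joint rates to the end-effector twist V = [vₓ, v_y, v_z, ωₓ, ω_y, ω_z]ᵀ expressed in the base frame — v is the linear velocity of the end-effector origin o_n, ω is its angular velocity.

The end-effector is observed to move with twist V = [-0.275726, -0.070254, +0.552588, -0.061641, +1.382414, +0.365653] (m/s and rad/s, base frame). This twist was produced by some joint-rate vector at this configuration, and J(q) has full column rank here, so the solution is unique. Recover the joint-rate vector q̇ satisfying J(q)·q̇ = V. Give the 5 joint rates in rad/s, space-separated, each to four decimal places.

o_n = [-0.5995, 0.9246, 0.2219]
J₁: ẑ×o_n = [-0.9246, -0.5995, 0.0000], ω = ẑ
J2: z=[0.6293, 0.7771, 0.0000] o=[-0.1399, 0.1133, 0.6000] → [-0.2938, 0.2379, 0.8677, 0.6293, 0.7771, 0.0000]
J3: z=[-0.7470, 0.6049, -0.2756] o=[-0.0221, 0.0179, 0.0713] → [0.3410, 0.2717, -0.3280, -0.7470, 0.6049, -0.2756]
J4: z=[0.5826, 0.7955, 0.1669] o=[-0.1971, 0.2356, -0.3553] → [0.3441, -0.4034, 0.7215, 0.5826, 0.7955, 0.1669]
J5: z=[0.5826, 0.7955, 0.1669] o=[-0.5281, 0.9068, 0.0576] → [0.1277, -0.1076, 0.0672, 0.5826, 0.7955, 0.1669]
q̇ = J⁺·V = [0.5640, 0.6820, 0.9370, 0.3730, -0.0140]

0.5640 0.6820 0.9370 0.3730 -0.0140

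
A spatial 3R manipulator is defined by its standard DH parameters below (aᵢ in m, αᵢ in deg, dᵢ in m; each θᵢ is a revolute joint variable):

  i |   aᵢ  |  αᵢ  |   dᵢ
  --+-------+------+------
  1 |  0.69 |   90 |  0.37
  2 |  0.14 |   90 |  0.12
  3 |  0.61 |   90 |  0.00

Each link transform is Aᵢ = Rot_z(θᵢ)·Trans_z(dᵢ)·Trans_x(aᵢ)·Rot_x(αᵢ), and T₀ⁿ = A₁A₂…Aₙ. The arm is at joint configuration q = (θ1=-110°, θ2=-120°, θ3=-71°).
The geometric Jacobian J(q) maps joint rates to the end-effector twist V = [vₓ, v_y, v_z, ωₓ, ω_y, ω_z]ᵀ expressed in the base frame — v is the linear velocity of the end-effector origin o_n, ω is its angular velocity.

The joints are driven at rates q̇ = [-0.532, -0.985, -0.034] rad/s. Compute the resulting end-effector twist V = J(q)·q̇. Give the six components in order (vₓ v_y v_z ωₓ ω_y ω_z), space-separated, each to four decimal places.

-0.2416 0.1263 0.1837 0.9155 -0.3646 -0.5490

o_n = [0.2511, -0.6455, 0.0768]
J₁: ẑ×o_n = [0.6455, 0.2511, -0.0000], ω = ẑ
J2: z=[-0.9397, 0.3420, 0.0000] o=[-0.2360, -0.6484, 0.3700] → [-0.1003, -0.2755, -0.1693, -0.9397, 0.3420, 0.0000]
J3: z=[0.2962, 0.8138, 0.5000] o=[-0.3248, -0.5416, 0.2488] → [-0.0880, 0.3389, -0.4995, 0.2962, 0.8138, 0.5000]
V = J·q̇ = [-0.2416, 0.1263, 0.1837, 0.9155, -0.3646, -0.5490]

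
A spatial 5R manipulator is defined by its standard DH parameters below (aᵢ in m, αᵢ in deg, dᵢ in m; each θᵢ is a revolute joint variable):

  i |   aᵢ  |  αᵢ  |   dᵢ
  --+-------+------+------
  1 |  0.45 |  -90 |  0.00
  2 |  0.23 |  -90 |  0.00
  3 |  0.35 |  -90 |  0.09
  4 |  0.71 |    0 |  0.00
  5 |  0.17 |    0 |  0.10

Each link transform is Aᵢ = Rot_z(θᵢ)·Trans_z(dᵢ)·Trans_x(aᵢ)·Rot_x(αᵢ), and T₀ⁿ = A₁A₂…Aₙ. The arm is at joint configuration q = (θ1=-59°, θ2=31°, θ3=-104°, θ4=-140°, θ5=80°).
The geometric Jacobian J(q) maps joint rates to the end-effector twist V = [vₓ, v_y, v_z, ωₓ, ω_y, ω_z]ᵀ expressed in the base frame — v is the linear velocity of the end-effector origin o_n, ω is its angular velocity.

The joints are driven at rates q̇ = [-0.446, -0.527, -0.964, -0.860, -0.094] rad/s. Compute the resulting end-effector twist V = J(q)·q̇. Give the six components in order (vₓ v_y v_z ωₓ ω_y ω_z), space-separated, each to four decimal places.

o_n = [0.1340, -0.3811, -0.7765]
J₁: ẑ×o_n = [0.3811, 0.1340, -0.0000], ω = ẑ
J2: z=[0.8572, 0.5150, 0.0000] o=[0.2318, -0.3857, 0.0000] → [-0.3999, 0.6656, 0.0543, 0.8572, 0.5150, 0.0000]
J3: z=[-0.2653, 0.4415, -0.8572] o=[0.3333, -0.5547, -0.1185] → [-0.1417, -0.0037, 0.0420, -0.2653, 0.4415, -0.8572]
J4: z=[0.6357, -0.5883, -0.4997] o=[0.5631, -0.2779, -0.1520] → [0.3158, 0.6115, -0.3181, 0.6357, -0.5883, -0.4997]
J5: z=[0.6357, -0.5883, -0.4997] o=[0.0478, -0.4449, -0.6110] → [0.1293, 0.0622, 0.0912, 0.6357, -0.5883, -0.4997]
V = J·q̇ = [-0.1064, -0.9387, 0.1959, -0.8025, -0.1358, 0.8571]

-0.1064 -0.9387 0.1959 -0.8025 -0.1358 0.8571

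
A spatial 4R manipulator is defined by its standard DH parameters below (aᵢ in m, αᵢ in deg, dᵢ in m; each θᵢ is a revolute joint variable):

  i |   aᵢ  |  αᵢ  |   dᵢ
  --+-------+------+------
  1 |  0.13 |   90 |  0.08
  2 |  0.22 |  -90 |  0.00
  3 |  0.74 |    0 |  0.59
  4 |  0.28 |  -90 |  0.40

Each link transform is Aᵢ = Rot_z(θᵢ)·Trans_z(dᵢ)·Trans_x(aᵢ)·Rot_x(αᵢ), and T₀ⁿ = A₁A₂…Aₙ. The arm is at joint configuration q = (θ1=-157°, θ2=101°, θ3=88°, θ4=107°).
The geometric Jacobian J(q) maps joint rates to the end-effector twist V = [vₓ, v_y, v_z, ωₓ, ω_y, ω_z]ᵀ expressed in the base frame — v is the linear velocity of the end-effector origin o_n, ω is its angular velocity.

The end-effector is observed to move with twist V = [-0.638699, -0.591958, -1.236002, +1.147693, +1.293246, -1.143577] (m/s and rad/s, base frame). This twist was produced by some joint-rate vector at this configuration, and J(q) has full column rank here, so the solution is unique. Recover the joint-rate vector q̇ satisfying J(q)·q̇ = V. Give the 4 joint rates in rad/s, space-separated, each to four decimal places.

o_n = [1.0312, -0.2870, -0.1331]
J₁: ẑ×o_n = [0.2870, 1.0312, -0.0000], ω = ẑ
J2: z=[-0.3907, 0.9205, 0.0000] o=[-0.1197, -0.0508, 0.0800] → [-0.1961, -0.0833, -0.9671, -0.3907, 0.9205, 0.0000]
J3: z=[0.9036, 0.3836, -0.1908] o=[-0.0810, -0.0344, 0.2960] → [-0.2128, 0.1755, -0.6548, 0.9036, 0.3836, -0.1908]
J4: z=[0.9036, 0.3836, -0.1908] o=[0.7456, -0.4869, 0.2087] → [-0.0929, 0.2544, 0.0711, 0.9036, 0.3836, -0.1908]
q̇ = J⁺·V = [-0.8400, 0.7420, 0.8700, 0.7210]

-0.8400 0.7420 0.8700 0.7210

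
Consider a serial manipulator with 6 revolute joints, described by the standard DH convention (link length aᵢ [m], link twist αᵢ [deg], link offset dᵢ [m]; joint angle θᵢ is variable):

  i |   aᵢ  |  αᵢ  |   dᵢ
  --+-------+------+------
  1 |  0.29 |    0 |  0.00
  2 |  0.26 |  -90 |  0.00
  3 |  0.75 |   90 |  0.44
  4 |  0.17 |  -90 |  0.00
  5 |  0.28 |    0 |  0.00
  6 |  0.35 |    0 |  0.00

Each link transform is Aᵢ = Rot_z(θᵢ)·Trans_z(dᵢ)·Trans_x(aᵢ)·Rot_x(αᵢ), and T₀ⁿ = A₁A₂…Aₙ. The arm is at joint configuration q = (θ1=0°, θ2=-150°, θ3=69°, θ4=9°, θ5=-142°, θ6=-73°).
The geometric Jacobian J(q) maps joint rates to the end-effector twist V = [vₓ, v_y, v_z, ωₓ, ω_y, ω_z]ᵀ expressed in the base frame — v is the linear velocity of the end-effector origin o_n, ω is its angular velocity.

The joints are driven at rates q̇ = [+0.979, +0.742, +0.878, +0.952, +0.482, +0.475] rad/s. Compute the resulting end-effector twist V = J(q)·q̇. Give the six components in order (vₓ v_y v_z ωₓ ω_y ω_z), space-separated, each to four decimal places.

o_n = [0.1520, -0.5268, -0.3993]
J₁: ẑ×o_n = [0.5268, 0.1520, -0.0000], ω = ẑ
J2: z=[0.0000, 0.0000, 1.0000] o=[0.2900, 0.0000, 0.0000] → [0.5268, -0.1380, 0.0000, 0.0000, 0.0000, 1.0000]
J3: z=[0.5000, -0.8660, 0.0000] o=[0.0648, -0.1300, 0.0000] → [0.3458, 0.1996, -0.1229, 0.5000, -0.8660, 0.0000]
J4: z=[-0.8085, -0.4668, 0.3584] o=[0.0521, -0.6454, -0.7002] → [-0.1830, 0.2791, -0.0493, -0.8085, -0.4668, 0.3584]
J5: z=[0.5424, -0.8273, 0.1460] o=[0.0133, -0.6986, -0.8569] → [-0.4037, -0.2280, 0.2080, 0.5424, -0.8273, 0.1460]
J6: z=[0.5424, -0.8273, 0.1460] o=[-0.0757, -0.7101, -0.5917] → [-0.1860, -0.0711, 0.2879, 0.5424, -0.8273, 0.1460]
V = J·q̇ = [0.7531, 0.3438, 0.0822, 0.1884, -1.9965, 2.2019]

0.7531 0.3438 0.0822 0.1884 -1.9965 2.2019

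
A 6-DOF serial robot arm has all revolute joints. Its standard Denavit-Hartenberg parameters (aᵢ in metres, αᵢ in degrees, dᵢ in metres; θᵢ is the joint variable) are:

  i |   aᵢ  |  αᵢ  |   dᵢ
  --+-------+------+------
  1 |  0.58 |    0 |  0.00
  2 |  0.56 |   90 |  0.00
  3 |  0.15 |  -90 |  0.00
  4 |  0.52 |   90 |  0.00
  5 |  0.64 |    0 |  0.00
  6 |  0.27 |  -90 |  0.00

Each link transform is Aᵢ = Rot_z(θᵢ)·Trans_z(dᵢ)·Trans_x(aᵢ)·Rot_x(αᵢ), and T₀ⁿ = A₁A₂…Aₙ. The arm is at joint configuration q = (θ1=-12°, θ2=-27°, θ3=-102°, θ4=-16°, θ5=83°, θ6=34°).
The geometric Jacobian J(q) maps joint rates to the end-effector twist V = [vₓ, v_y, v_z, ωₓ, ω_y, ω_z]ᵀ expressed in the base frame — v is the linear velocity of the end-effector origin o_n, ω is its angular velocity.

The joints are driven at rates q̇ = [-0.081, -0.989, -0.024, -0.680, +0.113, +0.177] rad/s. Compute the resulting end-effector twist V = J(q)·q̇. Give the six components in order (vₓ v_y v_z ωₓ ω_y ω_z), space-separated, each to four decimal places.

o_n = [1.4877, -1.0345, -0.7758]
J₁: ẑ×o_n = [1.0345, 1.4877, -0.0000], ω = ẑ
J2: z=[0.0000, 0.0000, 1.0000] o=[0.5673, -0.1206, 0.0000] → [0.9140, 0.9204, -0.0000, 0.0000, 0.0000, 1.0000]
J3: z=[-0.6293, -0.7771, 0.0000] o=[1.0025, -0.4730, 0.0000] → [0.6029, -0.4882, 0.7305, -0.6293, -0.7771, 0.0000]
J4: z=[0.7602, -0.6156, -0.2079] o=[0.9783, -0.4534, -0.1467] → [0.2664, 0.3723, -0.1282, 0.7602, -0.6156, -0.2079]
J5: z=[-0.5604, -0.7831, 0.2696] o=[0.8073, -0.4994, -0.6357] → [0.2541, 0.1049, 0.8327, -0.5604, -0.7831, 0.2696]
J6: z=[-0.5604, -0.7831, 0.2696] o=[1.2646, -0.8973, -0.8411] → [-0.0141, 0.0967, 0.2517, -0.5604, -0.7831, 0.2696]
V = J·q̇ = [-1.1571, -1.2433, 0.2083, -0.6643, 0.2101, -0.8504]

-1.1571 -1.2433 0.2083 -0.6643 0.2101 -0.8504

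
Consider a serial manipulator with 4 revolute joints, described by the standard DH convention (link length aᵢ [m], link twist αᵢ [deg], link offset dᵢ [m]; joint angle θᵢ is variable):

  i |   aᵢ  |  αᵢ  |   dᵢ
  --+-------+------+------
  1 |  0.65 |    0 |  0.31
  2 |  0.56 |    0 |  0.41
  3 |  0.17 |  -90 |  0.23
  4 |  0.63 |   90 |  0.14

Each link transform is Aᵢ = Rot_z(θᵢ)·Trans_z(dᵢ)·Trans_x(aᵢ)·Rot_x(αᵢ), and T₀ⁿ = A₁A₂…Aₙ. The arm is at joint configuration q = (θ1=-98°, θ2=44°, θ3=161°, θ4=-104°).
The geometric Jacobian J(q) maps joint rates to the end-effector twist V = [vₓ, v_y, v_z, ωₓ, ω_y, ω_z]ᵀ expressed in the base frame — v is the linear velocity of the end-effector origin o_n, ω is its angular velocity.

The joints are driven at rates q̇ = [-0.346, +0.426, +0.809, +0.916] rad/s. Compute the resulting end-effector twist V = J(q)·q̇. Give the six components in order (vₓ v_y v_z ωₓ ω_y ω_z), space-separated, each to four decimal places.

o_n = [0.0997, -1.1208, 1.5613]
J₁: ẑ×o_n = [1.1208, 0.0997, -0.0000], ω = ẑ
J2: z=[0.0000, 0.0000, 1.0000] o=[-0.0905, -0.6437, 0.3100] → [0.4772, 0.1901, -0.0000, 0.0000, 0.0000, 1.0000]
J3: z=[0.0000, 0.0000, 1.0000] o=[0.2387, -1.0967, 0.7200] → [0.0241, -0.1390, 0.0000, 0.0000, 0.0000, 1.0000]
J4: z=[-0.9563, -0.2924, 0.0000] o=[0.1890, -0.9342, 0.9500] → [-0.1787, 0.5846, 0.1524, -0.9563, -0.2924, 0.0000]
V = J·q̇ = [-0.3287, 0.4695, 0.1396, -0.8760, -0.2678, 0.8890]

-0.3287 0.4695 0.1396 -0.8760 -0.2678 0.8890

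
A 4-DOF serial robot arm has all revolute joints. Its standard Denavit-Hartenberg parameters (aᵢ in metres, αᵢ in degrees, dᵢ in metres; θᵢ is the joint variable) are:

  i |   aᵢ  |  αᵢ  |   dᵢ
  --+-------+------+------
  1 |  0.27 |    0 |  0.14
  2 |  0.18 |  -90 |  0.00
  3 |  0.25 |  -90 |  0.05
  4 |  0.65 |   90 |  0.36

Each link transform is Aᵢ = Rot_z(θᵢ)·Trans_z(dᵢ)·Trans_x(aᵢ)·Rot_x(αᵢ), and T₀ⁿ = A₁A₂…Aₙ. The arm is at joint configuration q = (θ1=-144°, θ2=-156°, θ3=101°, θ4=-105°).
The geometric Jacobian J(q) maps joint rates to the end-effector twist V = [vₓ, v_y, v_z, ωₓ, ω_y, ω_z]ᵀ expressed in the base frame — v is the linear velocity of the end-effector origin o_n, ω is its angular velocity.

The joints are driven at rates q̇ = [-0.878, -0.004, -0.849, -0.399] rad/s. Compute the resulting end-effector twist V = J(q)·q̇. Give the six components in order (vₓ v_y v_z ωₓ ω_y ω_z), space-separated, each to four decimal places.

o_n = [-0.9000, 0.0166, 0.1284]
J₁: ẑ×o_n = [-0.0166, -0.9000, 0.0000], ω = ẑ
J2: z=[0.0000, 0.0000, 1.0000] o=[-0.2184, -0.1587, 0.1400] → [-0.1753, -0.6815, 0.0000, 0.0000, 0.0000, 1.0000]
J3: z=[-0.8660, 0.5000, 0.0000] o=[-0.1284, -0.0028, 0.1400] → [-0.0058, -0.0100, 0.3690, -0.8660, 0.5000, 0.0000]
J4: z=[-0.4908, -0.8501, 0.1908] o=[-0.1956, -0.0191, -0.1054] → [-0.2056, -0.0196, -0.6163, -0.4908, -0.8501, 0.1908]
V = J·q̇ = [0.1022, 0.8092, -0.0674, 0.9311, -0.0853, -0.9581]

0.1022 0.8092 -0.0674 0.9311 -0.0853 -0.9581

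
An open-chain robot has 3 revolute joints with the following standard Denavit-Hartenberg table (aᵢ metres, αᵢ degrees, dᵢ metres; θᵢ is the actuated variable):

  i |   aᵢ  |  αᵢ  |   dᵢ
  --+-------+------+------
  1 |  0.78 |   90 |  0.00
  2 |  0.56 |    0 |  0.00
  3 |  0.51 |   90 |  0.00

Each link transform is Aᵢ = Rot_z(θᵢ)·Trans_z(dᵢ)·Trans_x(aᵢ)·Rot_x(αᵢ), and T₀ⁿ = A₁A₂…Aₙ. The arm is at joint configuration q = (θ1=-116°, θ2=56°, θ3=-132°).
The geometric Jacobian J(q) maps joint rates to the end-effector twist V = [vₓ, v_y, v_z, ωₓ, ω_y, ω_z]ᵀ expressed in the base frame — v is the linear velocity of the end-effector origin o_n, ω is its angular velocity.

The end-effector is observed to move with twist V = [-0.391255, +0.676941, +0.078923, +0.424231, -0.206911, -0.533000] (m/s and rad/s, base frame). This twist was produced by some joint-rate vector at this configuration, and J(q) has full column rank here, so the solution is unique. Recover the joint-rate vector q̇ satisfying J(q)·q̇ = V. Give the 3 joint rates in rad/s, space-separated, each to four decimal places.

-0.5330 0.4380 -0.9100

o_n = [-0.5333, -1.0934, -0.0306]
J₁: ẑ×o_n = [1.0934, -0.5333, 0.0000], ω = ẑ
J2: z=[-0.8988, 0.4384, 0.0000] o=[-0.3419, -0.7011, 0.0000] → [-0.0134, -0.0275, 0.4365, -0.8988, 0.4384, 0.0000]
J3: z=[-0.8988, 0.4384, 0.0000] o=[-0.4792, -0.9825, 0.4643] → [-0.2169, -0.4448, 0.1234, -0.8988, 0.4384, 0.0000]
q̇ = J⁺·V = [-0.5330, 0.4380, -0.9100]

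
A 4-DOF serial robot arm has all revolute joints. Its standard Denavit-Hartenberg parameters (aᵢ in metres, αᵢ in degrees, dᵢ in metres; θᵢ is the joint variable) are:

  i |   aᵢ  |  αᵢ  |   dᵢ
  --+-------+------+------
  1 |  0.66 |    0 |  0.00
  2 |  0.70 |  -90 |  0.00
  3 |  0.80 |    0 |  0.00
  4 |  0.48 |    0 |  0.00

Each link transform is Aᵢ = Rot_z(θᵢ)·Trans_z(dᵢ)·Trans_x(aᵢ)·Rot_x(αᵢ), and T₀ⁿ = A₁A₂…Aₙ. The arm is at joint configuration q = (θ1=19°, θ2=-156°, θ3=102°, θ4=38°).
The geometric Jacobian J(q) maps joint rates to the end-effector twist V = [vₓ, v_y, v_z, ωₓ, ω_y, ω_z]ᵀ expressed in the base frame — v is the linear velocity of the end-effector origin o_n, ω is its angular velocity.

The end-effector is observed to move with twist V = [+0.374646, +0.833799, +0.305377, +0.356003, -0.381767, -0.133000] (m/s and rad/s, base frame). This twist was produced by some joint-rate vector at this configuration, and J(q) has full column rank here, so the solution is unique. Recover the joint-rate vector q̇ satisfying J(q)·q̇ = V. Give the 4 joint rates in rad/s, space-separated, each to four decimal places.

0.5510 -0.6840 0.6820 -0.1600

o_n = [0.5027, 0.1017, -1.0911]
J₁: ẑ×o_n = [-0.1017, 0.5027, 0.0000], ω = ẑ
J2: z=[0.0000, 0.0000, 1.0000] o=[0.6240, 0.2149, 0.0000] → [0.1132, -0.1214, 0.0000, 0.0000, 0.0000, 1.0000]
J3: z=[0.6820, -0.7314, 0.0000] o=[0.1121, -0.2625, 0.0000] → [0.7979, 0.7441, 0.5340, 0.6820, -0.7314, 0.0000]
J4: z=[0.6820, -0.7314, 0.0000] o=[0.2337, -0.1491, -0.7825] → [0.2257, 0.2104, 0.3677, 0.6820, -0.7314, 0.0000]
q̇ = J⁺·V = [0.5510, -0.6840, 0.6820, -0.1600]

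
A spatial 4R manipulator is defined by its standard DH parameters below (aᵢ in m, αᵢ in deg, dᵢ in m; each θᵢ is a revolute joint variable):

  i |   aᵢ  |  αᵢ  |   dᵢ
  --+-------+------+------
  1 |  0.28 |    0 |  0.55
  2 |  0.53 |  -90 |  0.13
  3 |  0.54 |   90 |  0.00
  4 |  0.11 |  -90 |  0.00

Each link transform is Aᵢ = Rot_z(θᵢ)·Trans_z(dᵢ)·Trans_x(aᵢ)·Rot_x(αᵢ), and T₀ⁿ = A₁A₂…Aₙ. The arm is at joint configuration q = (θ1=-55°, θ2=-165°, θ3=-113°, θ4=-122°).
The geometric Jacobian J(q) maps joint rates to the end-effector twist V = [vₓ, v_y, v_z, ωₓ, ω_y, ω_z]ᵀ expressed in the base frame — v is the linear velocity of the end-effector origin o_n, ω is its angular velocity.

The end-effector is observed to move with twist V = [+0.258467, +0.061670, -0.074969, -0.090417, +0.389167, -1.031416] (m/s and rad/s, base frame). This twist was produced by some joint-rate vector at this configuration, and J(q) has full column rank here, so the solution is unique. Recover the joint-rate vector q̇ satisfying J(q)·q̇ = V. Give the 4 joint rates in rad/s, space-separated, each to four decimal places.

-0.6110 -0.5560 -0.2400 -0.3470

o_n = [-0.0413, 0.0618, 1.1234]
J₁: ẑ×o_n = [-0.0618, -0.0413, 0.0000], ω = ẑ
J2: z=[0.0000, 0.0000, 1.0000] o=[0.1606, -0.2294, 0.5500] → [-0.2912, -0.2019, 0.0000, 0.0000, 0.0000, 1.0000]
J3: z=[-0.6428, -0.7660, 0.0000] o=[-0.2454, 0.1113, 0.6800] → [-0.3397, 0.2850, 0.1882, -0.6428, -0.7660, 0.0000]
J4: z=[0.7051, -0.5917, -0.3907] o=[-0.0838, -0.0243, 1.1771] → [0.0654, 0.0212, 0.0859, 0.7051, -0.5917, -0.3907]
q̇ = J⁺·V = [-0.6110, -0.5560, -0.2400, -0.3470]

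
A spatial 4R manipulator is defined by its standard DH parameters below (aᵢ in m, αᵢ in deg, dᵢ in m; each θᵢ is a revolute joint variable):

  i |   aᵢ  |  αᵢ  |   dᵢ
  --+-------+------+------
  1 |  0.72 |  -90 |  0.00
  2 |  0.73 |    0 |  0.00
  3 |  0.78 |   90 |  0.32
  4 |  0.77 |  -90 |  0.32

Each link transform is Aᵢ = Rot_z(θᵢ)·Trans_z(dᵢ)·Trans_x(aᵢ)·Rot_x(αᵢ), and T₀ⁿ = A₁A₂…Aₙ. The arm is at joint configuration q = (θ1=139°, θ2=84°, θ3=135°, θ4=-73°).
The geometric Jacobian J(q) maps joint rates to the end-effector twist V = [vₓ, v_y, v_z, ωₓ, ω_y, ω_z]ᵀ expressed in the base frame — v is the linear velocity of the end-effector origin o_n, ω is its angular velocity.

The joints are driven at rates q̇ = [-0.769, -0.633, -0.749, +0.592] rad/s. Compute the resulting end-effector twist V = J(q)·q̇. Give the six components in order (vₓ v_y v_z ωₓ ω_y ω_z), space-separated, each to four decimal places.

0.3695 -0.6875 -1.0352 1.1878 0.7986 -1.2291

o_n = [0.4137, 0.1921, -0.3421]
J₁: ẑ×o_n = [-0.1921, 0.4137, 0.0000], ω = ẑ
J2: z=[-0.6561, -0.7547, 0.0000] o=[-0.5434, 0.4724, 0.0000] → [0.2582, -0.2245, 0.9062, -0.6561, -0.7547, 0.0000]
J3: z=[-0.6561, -0.7547, 0.0000] o=[-0.6010, 0.5224, -0.7260] → [-0.2897, 0.2518, 0.9825, -0.6561, -0.7547, 0.0000]
J4: z=[0.4750, -0.4129, -0.7771] o=[-0.3534, -0.1168, -0.2351] → [0.2842, -0.5453, 0.4634, 0.4750, -0.4129, -0.7771]
V = J·q̇ = [0.3695, -0.6875, -1.0352, 1.1878, 0.7986, -1.2291]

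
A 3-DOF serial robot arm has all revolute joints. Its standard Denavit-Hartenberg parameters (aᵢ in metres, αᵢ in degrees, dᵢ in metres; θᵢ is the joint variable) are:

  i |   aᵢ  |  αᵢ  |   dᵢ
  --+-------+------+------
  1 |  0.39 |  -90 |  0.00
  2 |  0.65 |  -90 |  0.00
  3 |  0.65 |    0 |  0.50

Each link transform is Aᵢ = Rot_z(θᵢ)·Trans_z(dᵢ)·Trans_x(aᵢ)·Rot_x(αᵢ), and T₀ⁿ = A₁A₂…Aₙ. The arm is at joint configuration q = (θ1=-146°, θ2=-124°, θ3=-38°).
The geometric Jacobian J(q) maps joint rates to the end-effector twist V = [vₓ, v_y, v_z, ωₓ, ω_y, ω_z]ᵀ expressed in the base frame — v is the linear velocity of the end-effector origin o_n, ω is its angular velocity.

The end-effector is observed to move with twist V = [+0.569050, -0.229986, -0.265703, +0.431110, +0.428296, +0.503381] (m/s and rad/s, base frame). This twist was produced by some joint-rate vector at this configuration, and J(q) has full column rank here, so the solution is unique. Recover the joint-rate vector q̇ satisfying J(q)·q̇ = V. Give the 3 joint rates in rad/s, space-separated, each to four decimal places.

0.9060 -0.1140 -0.7200

o_n = [0.0956, -0.4182, 1.2431]
J₁: ẑ×o_n = [0.4182, 0.0956, -0.0000], ω = ẑ
J2: z=[0.5592, -0.8290, 0.0000] o=[-0.3233, -0.2181, 0.0000] → [-1.0306, -0.6951, 0.2354, 0.5592, -0.8290, 0.0000]
J3: z=[-0.6873, -0.4636, 0.5592] o=[-0.0220, -0.0148, 0.5389] → [-0.1009, 0.5498, 0.3318, -0.6873, -0.4636, 0.5592]
q̇ = J⁺·V = [0.9060, -0.1140, -0.7200]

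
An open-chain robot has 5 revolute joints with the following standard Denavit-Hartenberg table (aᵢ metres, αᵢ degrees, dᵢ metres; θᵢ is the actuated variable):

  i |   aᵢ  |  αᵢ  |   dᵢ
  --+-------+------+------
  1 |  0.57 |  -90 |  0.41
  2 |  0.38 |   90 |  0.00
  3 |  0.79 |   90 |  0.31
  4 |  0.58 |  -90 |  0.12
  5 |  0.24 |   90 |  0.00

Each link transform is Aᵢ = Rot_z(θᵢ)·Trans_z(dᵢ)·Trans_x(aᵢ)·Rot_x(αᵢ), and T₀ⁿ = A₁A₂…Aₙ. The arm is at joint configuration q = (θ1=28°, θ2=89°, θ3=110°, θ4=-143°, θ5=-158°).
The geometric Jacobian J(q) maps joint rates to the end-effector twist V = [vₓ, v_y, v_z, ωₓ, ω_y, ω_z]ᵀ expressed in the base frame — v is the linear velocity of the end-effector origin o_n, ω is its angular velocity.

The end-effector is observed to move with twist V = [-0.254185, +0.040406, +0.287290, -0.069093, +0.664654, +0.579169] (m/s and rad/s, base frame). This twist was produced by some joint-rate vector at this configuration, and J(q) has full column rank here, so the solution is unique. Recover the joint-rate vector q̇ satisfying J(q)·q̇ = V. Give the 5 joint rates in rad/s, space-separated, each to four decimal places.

0.2350 0.1800 0.9590 -0.1690 0.8790

o_n = [0.3370, 0.7974, 0.0070]
J₁: ẑ×o_n = [-0.7974, 0.3370, 0.0000], ω = ẑ
J2: z=[-0.4695, 0.8829, 0.0000] o=[0.5033, 0.2676, 0.4100] → [-0.3558, -0.1892, -0.1019, -0.4695, 0.8829, 0.0000]
J3: z=[0.8828, 0.4694, 0.0175] o=[0.5091, 0.2707, 0.0301] → [-0.0200, 0.0173, 0.5458, 0.8828, 0.4694, 0.0175]
J4: z=[-0.1461, 0.3097, -0.9395] o=[0.4301, 1.0695, 0.3056] → [-0.3481, 0.0439, 0.0686, -0.1461, 0.3097, -0.9395]
J5: z=[-0.9737, 0.1228, 0.1919] o=[0.3112, 0.5598, 0.0284] → [-0.0482, -0.0159, -0.2346, -0.9737, 0.1228, 0.1919]
q̇ = J⁺·V = [0.2350, 0.1800, 0.9590, -0.1690, 0.8790]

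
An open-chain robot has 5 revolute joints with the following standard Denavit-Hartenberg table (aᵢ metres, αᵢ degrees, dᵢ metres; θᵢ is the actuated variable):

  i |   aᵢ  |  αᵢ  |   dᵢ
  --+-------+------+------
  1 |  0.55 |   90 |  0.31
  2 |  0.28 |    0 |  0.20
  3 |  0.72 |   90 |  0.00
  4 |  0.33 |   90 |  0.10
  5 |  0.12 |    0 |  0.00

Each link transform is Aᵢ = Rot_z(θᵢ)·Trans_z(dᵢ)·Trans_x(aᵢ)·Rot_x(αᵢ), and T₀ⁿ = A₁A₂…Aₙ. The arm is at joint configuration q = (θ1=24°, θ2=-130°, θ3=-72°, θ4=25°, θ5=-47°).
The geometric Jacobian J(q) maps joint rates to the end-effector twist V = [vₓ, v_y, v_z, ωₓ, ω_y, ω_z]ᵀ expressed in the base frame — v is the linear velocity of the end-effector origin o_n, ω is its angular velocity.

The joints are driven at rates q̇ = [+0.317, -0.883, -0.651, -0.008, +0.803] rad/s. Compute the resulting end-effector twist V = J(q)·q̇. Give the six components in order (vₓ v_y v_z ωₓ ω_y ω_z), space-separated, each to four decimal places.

0.5856 0.0097 1.7922 -1.2101 1.9370 0.4367

o_n = [-0.4317, -0.6016, 0.5164]
J₁: ẑ×o_n = [0.6016, -0.4317, 0.0000], ω = ẑ
J2: z=[0.4067, -0.9135, 0.0000] o=[0.5025, 0.2237, 0.3100] → [-0.1886, -0.0839, -1.1890, 0.4067, -0.9135, 0.0000]
J3: z=[0.4067, -0.9135, 0.0000] o=[0.4194, -0.0322, 0.0955] → [-0.3845, -0.1712, -1.0091, 0.4067, -0.9135, 0.0000]
J4: z=[0.3422, 0.1524, 0.9272] o=[-0.1905, -0.3037, 0.3652] → [0.2992, -0.2753, -0.0652, 0.3422, 0.1524, 0.9272]
J5: z=[-0.7266, 0.6686, 0.1583] o=[-0.3529, -0.5287, 0.5700] → [-0.0243, -0.0514, 0.1057, -0.7266, 0.6686, 0.1583]
V = J·q̇ = [0.5856, 0.0097, 1.7922, -1.2101, 1.9370, 0.4367]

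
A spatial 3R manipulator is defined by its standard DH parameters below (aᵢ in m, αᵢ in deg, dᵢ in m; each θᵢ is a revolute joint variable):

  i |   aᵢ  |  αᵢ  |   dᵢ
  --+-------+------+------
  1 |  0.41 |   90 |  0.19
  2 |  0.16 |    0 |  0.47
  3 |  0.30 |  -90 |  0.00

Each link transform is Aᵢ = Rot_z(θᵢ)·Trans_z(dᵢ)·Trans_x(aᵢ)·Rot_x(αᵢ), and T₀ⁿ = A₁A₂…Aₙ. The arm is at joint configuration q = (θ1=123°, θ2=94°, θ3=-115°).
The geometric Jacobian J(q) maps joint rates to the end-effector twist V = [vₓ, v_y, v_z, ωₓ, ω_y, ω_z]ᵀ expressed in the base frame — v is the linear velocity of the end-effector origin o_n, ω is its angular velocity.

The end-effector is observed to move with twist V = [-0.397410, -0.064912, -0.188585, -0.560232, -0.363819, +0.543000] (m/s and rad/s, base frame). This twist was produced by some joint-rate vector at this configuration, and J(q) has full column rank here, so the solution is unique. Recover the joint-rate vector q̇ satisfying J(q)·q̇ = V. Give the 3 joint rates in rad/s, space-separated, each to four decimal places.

o_n = [0.0244, 0.8254, 0.2421]
J₁: ẑ×o_n = [-0.8254, 0.0244, 0.0000], ω = ẑ
J2: z=[0.8387, 0.5446, 0.0000] o=[-0.2233, 0.3439, 0.1900] → [0.0284, -0.0437, 0.2689, 0.8387, 0.5446, 0.0000]
J3: z=[0.8387, 0.5446, 0.0000] o=[0.1770, 0.5905, 0.3496] → [-0.0586, 0.0902, 0.2801, 0.8387, 0.5446, 0.0000]
q̇ = J⁺·V = [0.5430, 0.1340, -0.8020]

0.5430 0.1340 -0.8020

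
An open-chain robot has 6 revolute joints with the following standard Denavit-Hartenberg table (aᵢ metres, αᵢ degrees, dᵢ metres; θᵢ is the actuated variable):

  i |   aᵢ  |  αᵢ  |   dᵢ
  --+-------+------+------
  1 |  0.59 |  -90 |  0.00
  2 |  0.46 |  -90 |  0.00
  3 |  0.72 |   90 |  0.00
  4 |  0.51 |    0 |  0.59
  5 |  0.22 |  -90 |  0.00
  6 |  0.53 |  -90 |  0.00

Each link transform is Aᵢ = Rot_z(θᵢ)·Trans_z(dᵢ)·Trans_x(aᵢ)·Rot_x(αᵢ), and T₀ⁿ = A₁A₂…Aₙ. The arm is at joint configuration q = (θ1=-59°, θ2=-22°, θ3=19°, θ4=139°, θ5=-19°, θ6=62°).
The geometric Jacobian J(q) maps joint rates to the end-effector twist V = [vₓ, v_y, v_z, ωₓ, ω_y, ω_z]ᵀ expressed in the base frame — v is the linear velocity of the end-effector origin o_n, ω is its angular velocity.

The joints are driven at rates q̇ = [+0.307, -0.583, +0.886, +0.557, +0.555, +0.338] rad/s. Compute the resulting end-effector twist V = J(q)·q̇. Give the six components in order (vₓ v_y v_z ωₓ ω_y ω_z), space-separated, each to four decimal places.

o_n = [0.8017, -1.1738, -0.4638]
J₁: ẑ×o_n = [1.1738, 0.8017, -0.0000], ω = ẑ
J2: z=[0.8572, 0.5150, 0.0000] o=[0.3039, -0.5057, 0.0000] → [-0.2389, 0.3976, -0.8290, 0.8572, 0.5150, 0.0000]
J3: z=[0.1929, -0.3211, -0.9272] o=[0.5235, -0.8713, 0.1723] → [-0.0762, -0.1351, 0.0309, 0.1929, -0.3211, -0.9272]
J4: z=[0.9659, 0.2282, 0.1220] o=[0.6477, -1.5331, 0.4273] → [-0.2472, 0.8796, 0.3119, 0.9659, 0.2282, 0.1220]
J5: z=[0.9659, 0.2282, 0.1220] o=[1.2158, -1.1521, 0.0527] → [-0.1152, 0.4484, 0.0735, 0.9659, 0.2282, 0.1220]
J6: z=[-0.2458, 0.9565, 0.1568] o=[1.2336, -1.1122, -0.1629] → [-0.2782, -0.1417, 0.4283, -0.2458, 0.9565, 0.1568]
V = J·q̇ = [0.1364, 0.5855, 0.8701, 0.6623, -0.0077, -0.3259]

0.1364 0.5855 0.8701 0.6623 -0.0077 -0.3259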